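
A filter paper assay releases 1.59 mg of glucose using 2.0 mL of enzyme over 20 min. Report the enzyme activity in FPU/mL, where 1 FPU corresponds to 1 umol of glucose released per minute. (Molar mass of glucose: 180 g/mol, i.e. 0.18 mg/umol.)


Activity = glucose_mg / (0.18 mg/umol * V_mL * t_min)
= 1.59 / (0.18 * 2.0 * 20)
= 0.2208 FPU/mL

0.2208 FPU/mL


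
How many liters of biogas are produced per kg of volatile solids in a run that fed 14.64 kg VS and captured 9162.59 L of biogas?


Y = V / VS
= 9162.59 / 14.64
= 625.8600 L/kg VS

625.8600 L/kg VS


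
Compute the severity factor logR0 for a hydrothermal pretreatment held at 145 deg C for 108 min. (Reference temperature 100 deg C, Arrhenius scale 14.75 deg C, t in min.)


logR0 = log10(t * exp((T - 100) / 14.75))
= log10(108 * exp((145 - 100) / 14.75))
= 3.3584

3.3584


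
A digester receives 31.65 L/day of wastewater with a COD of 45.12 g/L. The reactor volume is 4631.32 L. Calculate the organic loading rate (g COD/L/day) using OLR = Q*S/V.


OLR = Q * S / V
= 31.65 * 45.12 / 4631.32
= 0.3083 g/L/day

0.3083 g/L/day


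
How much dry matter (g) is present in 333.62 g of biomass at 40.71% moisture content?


Wd = Ww * (1 - MC/100)
= 333.62 * (1 - 40.71/100)
= 197.8033 g

197.8033 g


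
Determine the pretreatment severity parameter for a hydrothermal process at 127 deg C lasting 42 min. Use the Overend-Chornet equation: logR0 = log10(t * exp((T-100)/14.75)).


logR0 = log10(t * exp((T - 100) / 14.75))
= log10(42 * exp((127 - 100) / 14.75))
= 2.4182

2.4182


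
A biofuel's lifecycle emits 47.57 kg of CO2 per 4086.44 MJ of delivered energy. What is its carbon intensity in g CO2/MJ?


CI = CO2 * 1000 / E
= 47.57 * 1000 / 4086.44
= 11.6409 g CO2/MJ

11.6409 g CO2/MJ


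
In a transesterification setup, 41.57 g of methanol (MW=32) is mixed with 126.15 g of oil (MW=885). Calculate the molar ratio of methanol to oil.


Molar ratio = n_MeOH / n_oil = (MeOH/32) / (oil/885) = (MeOH * 885) / (32 * oil)
= (41.57 * 885) / (32 * 126.15)
= 9.1135

9.1135


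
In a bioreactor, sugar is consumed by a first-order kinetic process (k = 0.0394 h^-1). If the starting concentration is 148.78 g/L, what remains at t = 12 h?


S = S0 * exp(-k * t)
S = 148.78 * exp(-0.0394 * 12)
S = 92.7278 g/L

92.7278 g/L


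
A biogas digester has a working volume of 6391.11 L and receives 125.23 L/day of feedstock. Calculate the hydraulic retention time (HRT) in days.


HRT = V / Q
= 6391.11 / 125.23
= 51.0350 days

51.0350 days


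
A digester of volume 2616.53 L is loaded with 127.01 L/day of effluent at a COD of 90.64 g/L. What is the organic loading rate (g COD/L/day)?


OLR = Q * S / V
= 127.01 * 90.64 / 2616.53
= 4.3998 g/L/day

4.3998 g/L/day


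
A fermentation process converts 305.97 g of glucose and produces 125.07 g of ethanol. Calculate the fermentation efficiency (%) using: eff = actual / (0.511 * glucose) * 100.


Fermentation efficiency = (actual / (0.511 * glucose)) * 100
= (125.07 / (0.511 * 305.97)) * 100
= 79.9933%

79.9933%


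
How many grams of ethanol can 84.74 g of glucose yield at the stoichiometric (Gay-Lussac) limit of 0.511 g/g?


Theoretical ethanol yield: m_EtOH = 0.511 * m_glucose
m_EtOH = 0.511 * 84.74 = 43.3021 g

43.3021 g


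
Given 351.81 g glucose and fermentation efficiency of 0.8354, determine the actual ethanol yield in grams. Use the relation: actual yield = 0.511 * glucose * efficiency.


Actual ethanol: m = 0.511 * 351.81 * 0.8354
m = 150.1840 g

150.1840 g


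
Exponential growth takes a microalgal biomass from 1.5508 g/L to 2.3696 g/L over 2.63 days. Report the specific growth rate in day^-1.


mu = ln(X2/X1) / dt
= ln(2.3696/1.5508) / 2.63
= 0.1612 per day

0.1612 per day


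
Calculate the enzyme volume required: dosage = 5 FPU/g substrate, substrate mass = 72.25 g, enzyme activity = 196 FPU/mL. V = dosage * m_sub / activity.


V = dosage * m_sub / activity
V = 5 * 72.25 / 196
V = 1.8431 mL

1.8431 mL


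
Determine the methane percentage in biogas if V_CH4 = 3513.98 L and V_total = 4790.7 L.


CH4% = V_CH4 / V_total * 100
= 3513.98 / 4790.7 * 100
= 73.3500%

73.3500%


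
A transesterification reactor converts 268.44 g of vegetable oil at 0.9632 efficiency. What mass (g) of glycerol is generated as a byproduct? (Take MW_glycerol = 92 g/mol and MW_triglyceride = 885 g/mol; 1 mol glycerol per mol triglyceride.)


glycerol = oil * conv * (92/885)
= 268.44 * 0.9632 * 92 / 885
= 26.8787 g

26.8787 g


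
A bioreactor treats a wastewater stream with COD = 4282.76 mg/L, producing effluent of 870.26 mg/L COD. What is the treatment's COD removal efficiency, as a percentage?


eta = (COD_in - COD_out) / COD_in * 100
= (4282.76 - 870.26) / 4282.76 * 100
= 79.6799%

79.6799%


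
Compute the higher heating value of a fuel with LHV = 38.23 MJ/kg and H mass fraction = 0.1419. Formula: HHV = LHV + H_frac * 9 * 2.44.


HHV = LHV + H_frac * 9 * 2.44
= 38.23 + 0.1419 * 9 * 2.44
= 41.3461 MJ/kg

41.3461 MJ/kg


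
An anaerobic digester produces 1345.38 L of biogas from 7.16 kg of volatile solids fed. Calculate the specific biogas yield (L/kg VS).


Y = V / VS
= 1345.38 / 7.16
= 187.9022 L/kg VS

187.9022 L/kg VS


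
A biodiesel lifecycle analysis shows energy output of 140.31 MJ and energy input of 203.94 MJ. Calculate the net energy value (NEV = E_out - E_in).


NEV = E_out - E_in
= 140.31 - 203.94
= -63.6300 MJ

-63.6300 MJ


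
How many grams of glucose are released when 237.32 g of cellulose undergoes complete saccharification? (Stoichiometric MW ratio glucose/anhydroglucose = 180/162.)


glucose = cellulose * 180/162
= 237.32 * 180/162
= 263.6889 g

263.6889 g


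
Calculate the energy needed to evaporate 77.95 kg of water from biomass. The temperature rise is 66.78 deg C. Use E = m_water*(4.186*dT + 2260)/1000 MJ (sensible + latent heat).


E = m_water * (4.186 * dT + 2260) / 1000
= 77.95 * (4.186 * 66.78 + 2260) / 1000
= 197.9572 MJ

197.9572 MJ


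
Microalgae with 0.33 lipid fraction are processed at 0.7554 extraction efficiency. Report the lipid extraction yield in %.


Y = lipid_content * extraction_eff * 100
= 0.33 * 0.7554 * 100
= 24.9282%

24.9282%


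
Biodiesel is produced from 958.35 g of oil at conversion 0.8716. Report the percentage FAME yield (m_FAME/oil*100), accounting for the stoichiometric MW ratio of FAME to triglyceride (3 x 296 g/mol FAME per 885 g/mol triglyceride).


m_FAME = oil * conv * (3 * 296 / 885) = oil * conv * (888/885)
= 958.35 * 0.8716 * 888 / 885
= 838.1294 g
Y = m_FAME / oil * 100 = conv * (888/885) * 100
= 0.8716 * 888 / 885 * 100
= 87.46%

87.46%


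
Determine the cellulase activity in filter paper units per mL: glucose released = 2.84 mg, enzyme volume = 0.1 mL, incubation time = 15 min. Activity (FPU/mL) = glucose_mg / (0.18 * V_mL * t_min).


Activity = glucose_mg / (0.18 mg/umol * V_mL * t_min)
= 2.84 / (0.18 * 0.1 * 15)
= 10.5185 FPU/mL

10.5185 FPU/mL


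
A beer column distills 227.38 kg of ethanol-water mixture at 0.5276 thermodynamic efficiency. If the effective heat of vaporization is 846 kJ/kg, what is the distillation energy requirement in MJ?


E = m * 846 / (eta * 1000)
= 227.38 * 846 / (0.5276 * 1000)
= 364.6010 MJ

364.6010 MJ


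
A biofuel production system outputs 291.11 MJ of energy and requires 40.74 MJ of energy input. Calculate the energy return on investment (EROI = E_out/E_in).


EROI = E_out / E_in
= 291.11 / 40.74
= 7.1456

7.1456


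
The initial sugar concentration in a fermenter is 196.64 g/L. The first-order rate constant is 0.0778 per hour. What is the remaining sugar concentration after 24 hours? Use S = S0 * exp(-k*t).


S = S0 * exp(-k * t)
S = 196.64 * exp(-0.0778 * 24)
S = 30.3919 g/L

30.3919 g/L


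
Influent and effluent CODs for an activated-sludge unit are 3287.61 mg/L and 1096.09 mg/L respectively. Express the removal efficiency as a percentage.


eta = (COD_in - COD_out) / COD_in * 100
= (3287.61 - 1096.09) / 3287.61 * 100
= 66.6600%

66.6600%


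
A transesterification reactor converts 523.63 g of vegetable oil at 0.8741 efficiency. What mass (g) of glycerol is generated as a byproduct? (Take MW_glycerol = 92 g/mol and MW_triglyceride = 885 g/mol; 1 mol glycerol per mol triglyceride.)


glycerol = oil * conv * (92/885)
= 523.63 * 0.8741 * 92 / 885
= 47.5806 g

47.5806 g


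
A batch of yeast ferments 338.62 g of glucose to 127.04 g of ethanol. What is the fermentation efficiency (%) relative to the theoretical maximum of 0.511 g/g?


Fermentation efficiency = (actual / (0.511 * glucose)) * 100
= (127.04 / (0.511 * 338.62)) * 100
= 73.4187%

73.4187%


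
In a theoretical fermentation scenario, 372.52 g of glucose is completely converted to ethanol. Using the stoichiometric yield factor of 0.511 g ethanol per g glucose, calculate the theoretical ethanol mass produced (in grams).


Theoretical ethanol yield: m_EtOH = 0.511 * m_glucose
m_EtOH = 0.511 * 372.52 = 190.3577 g

190.3577 g


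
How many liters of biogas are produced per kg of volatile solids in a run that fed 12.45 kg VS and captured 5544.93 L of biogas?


Y = V / VS
= 5544.93 / 12.45
= 445.3759 L/kg VS

445.3759 L/kg VS


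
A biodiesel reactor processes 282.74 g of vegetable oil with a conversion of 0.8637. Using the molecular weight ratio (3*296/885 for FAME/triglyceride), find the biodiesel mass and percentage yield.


m_FAME = oil * conv * (3 * 296 / 885) = oil * conv * (888/885)
= 282.74 * 0.8637 * 888 / 885
= 245.0303 g
Y = m_FAME / oil * 100 = conv * (888/885) * 100
= 0.8637 * 888 / 885 * 100
= 86.66%

245.0303 g FAME; Y = 86.66%


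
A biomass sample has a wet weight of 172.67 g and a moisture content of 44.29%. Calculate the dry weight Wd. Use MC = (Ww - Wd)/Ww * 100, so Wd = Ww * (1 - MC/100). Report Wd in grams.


Wd = Ww * (1 - MC/100)
= 172.67 * (1 - 44.29/100)
= 96.1945 g

96.1945 g


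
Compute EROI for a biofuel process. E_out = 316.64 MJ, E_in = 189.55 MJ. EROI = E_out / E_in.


EROI = E_out / E_in
= 316.64 / 189.55
= 1.6705

1.6705


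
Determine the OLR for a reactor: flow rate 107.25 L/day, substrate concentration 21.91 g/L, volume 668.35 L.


OLR = Q * S / V
= 107.25 * 21.91 / 668.35
= 3.5159 g/L/day

3.5159 g/L/day


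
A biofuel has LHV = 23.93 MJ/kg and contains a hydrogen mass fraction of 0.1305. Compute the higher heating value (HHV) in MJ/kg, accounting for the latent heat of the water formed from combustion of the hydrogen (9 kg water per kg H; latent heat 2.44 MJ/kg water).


HHV = LHV + H_frac * 9 * 2.44
= 23.93 + 0.1305 * 9 * 2.44
= 26.7958 MJ/kg

26.7958 MJ/kg


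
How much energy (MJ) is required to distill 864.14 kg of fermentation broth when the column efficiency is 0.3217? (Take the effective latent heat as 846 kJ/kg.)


E = m * 846 / (eta * 1000)
= 864.14 * 846 / (0.3217 * 1000)
= 2272.4975 MJ

2272.4975 MJ


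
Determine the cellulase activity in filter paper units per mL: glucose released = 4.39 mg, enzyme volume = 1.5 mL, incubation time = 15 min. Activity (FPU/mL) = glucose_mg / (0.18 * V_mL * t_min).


Activity = glucose_mg / (0.18 mg/umol * V_mL * t_min)
= 4.39 / (0.18 * 1.5 * 15)
= 1.0840 FPU/mL

1.0840 FPU/mL


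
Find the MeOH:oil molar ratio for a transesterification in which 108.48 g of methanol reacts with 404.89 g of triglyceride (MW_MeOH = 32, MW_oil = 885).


Molar ratio = n_MeOH / n_oil = (MeOH/32) / (oil/885) = (MeOH * 885) / (32 * oil)
= (108.48 * 885) / (32 * 404.89)
= 7.4098

7.4098


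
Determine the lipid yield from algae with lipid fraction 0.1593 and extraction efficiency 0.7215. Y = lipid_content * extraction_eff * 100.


Y = lipid_content * extraction_eff * 100
= 0.1593 * 0.7215 * 100
= 11.4935%

11.4935%


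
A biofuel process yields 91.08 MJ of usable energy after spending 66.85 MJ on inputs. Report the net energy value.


NEV = E_out - E_in
= 91.08 - 66.85
= 24.2300 MJ

24.2300 MJ


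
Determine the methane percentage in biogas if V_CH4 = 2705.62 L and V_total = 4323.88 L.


CH4% = V_CH4 / V_total * 100
= 2705.62 / 4323.88 * 100
= 62.5739%

62.5739%


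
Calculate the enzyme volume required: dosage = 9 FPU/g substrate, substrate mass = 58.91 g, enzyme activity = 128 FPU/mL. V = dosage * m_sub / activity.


V = dosage * m_sub / activity
V = 9 * 58.91 / 128
V = 4.1421 mL

4.1421 mL


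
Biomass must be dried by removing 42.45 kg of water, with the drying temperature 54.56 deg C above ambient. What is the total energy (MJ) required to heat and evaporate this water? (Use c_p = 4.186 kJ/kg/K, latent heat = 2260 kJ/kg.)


E = m_water * (4.186 * dT + 2260) / 1000
= 42.45 * (4.186 * 54.56 + 2260) / 1000
= 105.6321 MJ

105.6321 MJ


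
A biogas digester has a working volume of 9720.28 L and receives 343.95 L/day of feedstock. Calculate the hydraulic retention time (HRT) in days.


HRT = V / Q
= 9720.28 / 343.95
= 28.2607 days

28.2607 days


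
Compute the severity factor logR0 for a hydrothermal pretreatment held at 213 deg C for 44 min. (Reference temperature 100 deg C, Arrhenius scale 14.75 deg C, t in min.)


logR0 = log10(t * exp((T - 100) / 14.75))
= log10(44 * exp((213 - 100) / 14.75))
= 4.9706

4.9706


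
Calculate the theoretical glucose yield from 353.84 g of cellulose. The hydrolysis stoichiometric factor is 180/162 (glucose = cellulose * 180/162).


glucose = cellulose * 180/162
= 353.84 * 180/162
= 393.1556 g

393.1556 g


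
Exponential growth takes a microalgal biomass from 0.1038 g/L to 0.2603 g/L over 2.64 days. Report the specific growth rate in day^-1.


mu = ln(X2/X1) / dt
= ln(0.2603/0.1038) / 2.64
= 0.3482 per day

0.3482 per day


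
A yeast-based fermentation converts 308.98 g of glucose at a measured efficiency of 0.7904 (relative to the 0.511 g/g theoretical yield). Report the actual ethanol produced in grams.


Actual ethanol: m = 0.511 * 308.98 * 0.7904
m = 124.7953 g

124.7953 g


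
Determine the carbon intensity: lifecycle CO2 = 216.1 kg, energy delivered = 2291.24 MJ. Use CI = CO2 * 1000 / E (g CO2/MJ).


CI = CO2 * 1000 / E
= 216.1 * 1000 / 2291.24
= 94.3157 g CO2/MJ

94.3157 g CO2/MJ


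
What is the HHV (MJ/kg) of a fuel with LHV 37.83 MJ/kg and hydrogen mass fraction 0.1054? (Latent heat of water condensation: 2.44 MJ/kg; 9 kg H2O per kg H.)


HHV = LHV + H_frac * 9 * 2.44
= 37.83 + 0.1054 * 9 * 2.44
= 40.1446 MJ/kg

40.1446 MJ/kg


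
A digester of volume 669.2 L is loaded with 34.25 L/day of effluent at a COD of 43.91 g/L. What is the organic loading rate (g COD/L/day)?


OLR = Q * S / V
= 34.25 * 43.91 / 669.2
= 2.2473 g/L/day

2.2473 g/L/day


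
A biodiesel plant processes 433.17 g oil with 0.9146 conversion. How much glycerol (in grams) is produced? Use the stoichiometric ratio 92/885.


glycerol = oil * conv * (92/885)
= 433.17 * 0.9146 * 92 / 885
= 41.1845 g

41.1845 g


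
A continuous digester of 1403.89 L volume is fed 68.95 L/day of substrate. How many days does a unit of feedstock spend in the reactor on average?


HRT = V / Q
= 1403.89 / 68.95
= 20.3610 days

20.3610 days


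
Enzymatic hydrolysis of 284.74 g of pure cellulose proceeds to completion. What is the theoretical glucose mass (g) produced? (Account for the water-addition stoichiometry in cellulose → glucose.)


glucose = cellulose * 180/162
= 284.74 * 180/162
= 316.3778 g

316.3778 g


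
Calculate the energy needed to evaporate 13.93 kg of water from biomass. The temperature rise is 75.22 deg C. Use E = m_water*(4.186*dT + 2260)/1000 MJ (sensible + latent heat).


E = m_water * (4.186 * dT + 2260) / 1000
= 13.93 * (4.186 * 75.22 + 2260) / 1000
= 35.8680 MJ

35.8680 MJ


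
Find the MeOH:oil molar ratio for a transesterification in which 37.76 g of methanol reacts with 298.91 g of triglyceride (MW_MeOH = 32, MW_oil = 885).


Molar ratio = n_MeOH / n_oil = (MeOH/32) / (oil/885) = (MeOH * 885) / (32 * oil)
= (37.76 * 885) / (32 * 298.91)
= 3.4937

3.4937


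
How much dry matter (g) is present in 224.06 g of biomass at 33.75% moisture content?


Wd = Ww * (1 - MC/100)
= 224.06 * (1 - 33.75/100)
= 148.4398 g

148.4398 g


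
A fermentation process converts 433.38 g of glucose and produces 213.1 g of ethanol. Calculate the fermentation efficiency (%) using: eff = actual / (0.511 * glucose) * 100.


Fermentation efficiency = (actual / (0.511 * glucose)) * 100
= (213.1 / (0.511 * 433.38)) * 100
= 96.2263%

96.2263%


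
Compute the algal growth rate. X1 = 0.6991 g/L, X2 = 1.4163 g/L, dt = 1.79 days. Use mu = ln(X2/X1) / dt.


mu = ln(X2/X1) / dt
= ln(1.4163/0.6991) / 1.79
= 0.3944 per day

0.3944 per day


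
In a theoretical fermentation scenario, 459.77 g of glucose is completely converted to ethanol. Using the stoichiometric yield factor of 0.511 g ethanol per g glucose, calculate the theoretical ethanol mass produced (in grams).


Theoretical ethanol yield: m_EtOH = 0.511 * m_glucose
m_EtOH = 0.511 * 459.77 = 234.9425 g

234.9425 g


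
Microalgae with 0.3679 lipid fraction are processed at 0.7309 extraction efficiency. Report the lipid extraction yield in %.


Y = lipid_content * extraction_eff * 100
= 0.3679 * 0.7309 * 100
= 26.8898%

26.8898%


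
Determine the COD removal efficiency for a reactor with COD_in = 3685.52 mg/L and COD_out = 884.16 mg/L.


eta = (COD_in - COD_out) / COD_in * 100
= (3685.52 - 884.16) / 3685.52 * 100
= 76.0099%

76.0099%


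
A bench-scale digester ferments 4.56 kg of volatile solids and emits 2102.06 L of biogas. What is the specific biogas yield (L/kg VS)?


Y = V / VS
= 2102.06 / 4.56
= 460.9781 L/kg VS

460.9781 L/kg VS


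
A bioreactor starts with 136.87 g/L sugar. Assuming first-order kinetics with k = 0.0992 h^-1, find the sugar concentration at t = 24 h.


S = S0 * exp(-k * t)
S = 136.87 * exp(-0.0992 * 24)
S = 12.6573 g/L

12.6573 g/L


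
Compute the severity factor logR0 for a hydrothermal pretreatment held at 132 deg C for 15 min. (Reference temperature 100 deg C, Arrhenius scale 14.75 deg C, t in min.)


logR0 = log10(t * exp((T - 100) / 14.75))
= log10(15 * exp((132 - 100) / 14.75))
= 2.1183

2.1183


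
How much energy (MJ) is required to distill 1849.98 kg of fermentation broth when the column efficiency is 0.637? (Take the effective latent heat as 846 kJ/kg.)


E = m * 846 / (eta * 1000)
= 1849.98 * 846 / (0.637 * 1000)
= 2456.9593 MJ

2456.9593 MJ


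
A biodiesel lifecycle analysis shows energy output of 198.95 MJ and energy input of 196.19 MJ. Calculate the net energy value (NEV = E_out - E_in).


NEV = E_out - E_in
= 198.95 - 196.19
= 2.7600 MJ

2.7600 MJ


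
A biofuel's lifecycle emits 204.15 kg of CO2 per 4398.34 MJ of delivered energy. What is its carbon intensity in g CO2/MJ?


CI = CO2 * 1000 / E
= 204.15 * 1000 / 4398.34
= 46.4152 g CO2/MJ

46.4152 g CO2/MJ


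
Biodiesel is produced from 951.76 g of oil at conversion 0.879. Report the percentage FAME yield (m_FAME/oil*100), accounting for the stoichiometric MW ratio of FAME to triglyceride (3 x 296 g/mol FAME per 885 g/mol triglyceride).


m_FAME = oil * conv * (3 * 296 / 885) = oil * conv * (888/885)
= 951.76 * 0.879 * 888 / 885
= 839.4330 g
Y = m_FAME / oil * 100 = conv * (888/885) * 100
= 0.879 * 888 / 885 * 100
= 88.20%

88.20%


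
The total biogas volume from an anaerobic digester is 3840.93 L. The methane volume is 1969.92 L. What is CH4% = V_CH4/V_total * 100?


CH4% = V_CH4 / V_total * 100
= 1969.92 / 3840.93 * 100
= 51.2876%

51.2876%


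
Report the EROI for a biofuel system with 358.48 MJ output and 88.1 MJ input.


EROI = E_out / E_in
= 358.48 / 88.1
= 4.0690

4.0690


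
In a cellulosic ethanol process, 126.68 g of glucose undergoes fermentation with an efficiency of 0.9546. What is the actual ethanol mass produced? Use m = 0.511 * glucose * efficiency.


Actual ethanol: m = 0.511 * 126.68 * 0.9546
m = 61.7946 g

61.7946 g


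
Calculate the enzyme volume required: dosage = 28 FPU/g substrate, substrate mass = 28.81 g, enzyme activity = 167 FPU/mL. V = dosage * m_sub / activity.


V = dosage * m_sub / activity
V = 28 * 28.81 / 167
V = 4.8304 mL

4.8304 mL


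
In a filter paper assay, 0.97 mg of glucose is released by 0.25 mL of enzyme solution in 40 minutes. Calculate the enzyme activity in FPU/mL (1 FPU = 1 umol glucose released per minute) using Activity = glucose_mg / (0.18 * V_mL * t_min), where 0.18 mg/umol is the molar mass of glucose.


Activity = glucose_mg / (0.18 mg/umol * V_mL * t_min)
= 0.97 / (0.18 * 0.25 * 40)
= 0.5389 FPU/mL

0.5389 FPU/mL


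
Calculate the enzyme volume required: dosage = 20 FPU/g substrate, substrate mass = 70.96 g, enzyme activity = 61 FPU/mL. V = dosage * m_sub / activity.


V = dosage * m_sub / activity
V = 20 * 70.96 / 61
V = 23.2656 mL

23.2656 mL


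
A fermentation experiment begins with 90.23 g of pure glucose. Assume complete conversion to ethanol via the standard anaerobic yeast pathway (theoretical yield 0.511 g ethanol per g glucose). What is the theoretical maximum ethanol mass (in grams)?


Theoretical ethanol yield: m_EtOH = 0.511 * m_glucose
m_EtOH = 0.511 * 90.23 = 46.1075 g

46.1075 g


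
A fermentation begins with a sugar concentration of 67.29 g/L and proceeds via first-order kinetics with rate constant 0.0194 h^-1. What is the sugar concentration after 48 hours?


S = S0 * exp(-k * t)
S = 67.29 * exp(-0.0194 * 48)
S = 26.5177 g/L

26.5177 g/L


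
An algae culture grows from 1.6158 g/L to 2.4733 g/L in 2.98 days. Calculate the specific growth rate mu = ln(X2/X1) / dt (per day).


mu = ln(X2/X1) / dt
= ln(2.4733/1.6158) / 2.98
= 0.1429 per day

0.1429 per day


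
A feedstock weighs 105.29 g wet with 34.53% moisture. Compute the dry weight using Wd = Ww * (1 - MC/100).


Wd = Ww * (1 - MC/100)
= 105.29 * (1 - 34.53/100)
= 68.9334 g

68.9334 g


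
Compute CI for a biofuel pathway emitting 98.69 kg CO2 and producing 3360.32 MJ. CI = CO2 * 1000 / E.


CI = CO2 * 1000 / E
= 98.69 * 1000 / 3360.32
= 29.3692 g CO2/MJ

29.3692 g CO2/MJ


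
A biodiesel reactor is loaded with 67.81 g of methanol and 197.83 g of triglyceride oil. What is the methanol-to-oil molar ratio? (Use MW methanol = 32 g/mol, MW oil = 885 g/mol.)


Molar ratio = n_MeOH / n_oil = (MeOH/32) / (oil/885) = (MeOH * 885) / (32 * oil)
= (67.81 * 885) / (32 * 197.83)
= 9.4797

9.4797


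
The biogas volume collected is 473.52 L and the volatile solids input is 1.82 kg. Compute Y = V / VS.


Y = V / VS
= 473.52 / 1.82
= 260.1758 L/kg VS

260.1758 L/kg VS


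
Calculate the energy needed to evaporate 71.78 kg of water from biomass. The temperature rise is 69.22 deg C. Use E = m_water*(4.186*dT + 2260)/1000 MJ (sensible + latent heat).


E = m_water * (4.186 * dT + 2260) / 1000
= 71.78 * (4.186 * 69.22 + 2260) / 1000
= 183.0214 MJ

183.0214 MJ


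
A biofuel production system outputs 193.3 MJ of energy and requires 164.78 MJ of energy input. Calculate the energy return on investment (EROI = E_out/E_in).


EROI = E_out / E_in
= 193.3 / 164.78
= 1.1731

1.1731


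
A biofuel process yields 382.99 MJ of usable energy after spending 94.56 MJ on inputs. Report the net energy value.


NEV = E_out - E_in
= 382.99 - 94.56
= 288.4300 MJ

288.4300 MJ


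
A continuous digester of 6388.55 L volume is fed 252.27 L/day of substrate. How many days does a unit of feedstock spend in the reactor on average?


HRT = V / Q
= 6388.55 / 252.27
= 25.3243 days

25.3243 days


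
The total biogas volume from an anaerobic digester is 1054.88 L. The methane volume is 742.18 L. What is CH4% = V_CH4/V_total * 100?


CH4% = V_CH4 / V_total * 100
= 742.18 / 1054.88 * 100
= 70.3568%

70.3568%


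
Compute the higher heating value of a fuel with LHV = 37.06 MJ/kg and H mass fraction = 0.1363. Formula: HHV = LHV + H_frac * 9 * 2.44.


HHV = LHV + H_frac * 9 * 2.44
= 37.06 + 0.1363 * 9 * 2.44
= 40.0531 MJ/kg

40.0531 MJ/kg


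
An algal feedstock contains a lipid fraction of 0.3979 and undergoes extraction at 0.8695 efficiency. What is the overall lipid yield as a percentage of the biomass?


Y = lipid_content * extraction_eff * 100
= 0.3979 * 0.8695 * 100
= 34.5974%

34.5974%


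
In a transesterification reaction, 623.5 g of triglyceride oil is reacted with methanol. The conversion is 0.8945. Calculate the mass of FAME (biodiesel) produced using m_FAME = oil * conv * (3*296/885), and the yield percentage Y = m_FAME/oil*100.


m_FAME = oil * conv * (3 * 296 / 885) = oil * conv * (888/885)
= 623.5 * 0.8945 * 888 / 885
= 559.6113 g
Y = m_FAME / oil * 100 = conv * (888/885) * 100
= 0.8945 * 888 / 885 * 100
= 89.75%

559.6113 g FAME; Y = 89.75%


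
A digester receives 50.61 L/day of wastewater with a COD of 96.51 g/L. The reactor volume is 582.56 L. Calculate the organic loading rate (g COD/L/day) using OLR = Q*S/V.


OLR = Q * S / V
= 50.61 * 96.51 / 582.56
= 8.3843 g/L/day

8.3843 g/L/day


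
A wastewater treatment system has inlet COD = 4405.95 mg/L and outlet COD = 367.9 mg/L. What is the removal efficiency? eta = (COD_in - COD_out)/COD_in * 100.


eta = (COD_in - COD_out) / COD_in * 100
= (4405.95 - 367.9) / 4405.95 * 100
= 91.6499%

91.6499%


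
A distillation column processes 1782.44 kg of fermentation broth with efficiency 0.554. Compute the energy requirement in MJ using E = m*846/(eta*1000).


E = m * 846 / (eta * 1000)
= 1782.44 * 846 / (0.554 * 1000)
= 2721.9210 MJ

2721.9210 MJ


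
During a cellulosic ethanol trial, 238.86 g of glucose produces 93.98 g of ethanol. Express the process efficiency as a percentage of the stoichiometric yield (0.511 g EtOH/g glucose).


Fermentation efficiency = (actual / (0.511 * glucose)) * 100
= (93.98 / (0.511 * 238.86)) * 100
= 76.9965%

76.9965%


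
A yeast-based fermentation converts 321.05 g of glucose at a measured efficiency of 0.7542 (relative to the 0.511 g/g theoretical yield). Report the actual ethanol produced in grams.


Actual ethanol: m = 0.511 * 321.05 * 0.7542
m = 123.7315 g

123.7315 g


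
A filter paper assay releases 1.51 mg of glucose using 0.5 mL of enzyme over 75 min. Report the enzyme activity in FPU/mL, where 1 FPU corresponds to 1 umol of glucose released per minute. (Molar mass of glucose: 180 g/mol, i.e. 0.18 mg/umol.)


Activity = glucose_mg / (0.18 mg/umol * V_mL * t_min)
= 1.51 / (0.18 * 0.5 * 75)
= 0.2237 FPU/mL

0.2237 FPU/mL


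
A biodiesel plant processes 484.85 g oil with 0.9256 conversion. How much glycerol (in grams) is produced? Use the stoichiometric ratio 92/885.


glycerol = oil * conv * (92/885)
= 484.85 * 0.9256 * 92 / 885
= 46.6525 g

46.6525 g


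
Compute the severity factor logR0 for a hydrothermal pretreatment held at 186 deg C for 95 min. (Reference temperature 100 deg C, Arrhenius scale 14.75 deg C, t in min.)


logR0 = log10(t * exp((T - 100) / 14.75))
= log10(95 * exp((186 - 100) / 14.75))
= 4.5099

4.5099


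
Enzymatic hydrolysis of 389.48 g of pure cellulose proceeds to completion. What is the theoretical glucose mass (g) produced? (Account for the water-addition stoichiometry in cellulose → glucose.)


glucose = cellulose * 180/162
= 389.48 * 180/162
= 432.7556 g

432.7556 g


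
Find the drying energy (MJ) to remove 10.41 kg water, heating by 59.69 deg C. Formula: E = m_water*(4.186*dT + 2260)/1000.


E = m_water * (4.186 * dT + 2260) / 1000
= 10.41 * (4.186 * 59.69 + 2260) / 1000
= 26.1277 MJ

26.1277 MJ


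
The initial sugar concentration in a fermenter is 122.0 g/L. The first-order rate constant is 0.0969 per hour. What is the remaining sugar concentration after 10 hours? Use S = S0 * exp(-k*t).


S = S0 * exp(-k * t)
S = 122.0 * exp(-0.0969 * 10)
S = 46.2944 g/L

46.2944 g/L


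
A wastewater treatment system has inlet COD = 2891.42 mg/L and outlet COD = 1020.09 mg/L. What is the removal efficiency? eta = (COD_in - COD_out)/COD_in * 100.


eta = (COD_in - COD_out) / COD_in * 100
= (2891.42 - 1020.09) / 2891.42 * 100
= 64.7201%

64.7201%


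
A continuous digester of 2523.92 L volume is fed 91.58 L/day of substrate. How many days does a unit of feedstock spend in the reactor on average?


HRT = V / Q
= 2523.92 / 91.58
= 27.5597 days

27.5597 days


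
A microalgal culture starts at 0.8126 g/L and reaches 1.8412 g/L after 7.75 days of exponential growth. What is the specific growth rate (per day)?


mu = ln(X2/X1) / dt
= ln(1.8412/0.8126) / 7.75
= 0.1055 per day

0.1055 per day


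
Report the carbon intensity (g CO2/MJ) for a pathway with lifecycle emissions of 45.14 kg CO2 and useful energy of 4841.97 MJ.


CI = CO2 * 1000 / E
= 45.14 * 1000 / 4841.97
= 9.3227 g CO2/MJ

9.3227 g CO2/MJ


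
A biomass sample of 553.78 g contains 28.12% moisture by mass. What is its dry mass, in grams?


Wd = Ww * (1 - MC/100)
= 553.78 * (1 - 28.12/100)
= 398.0571 g

398.0571 g


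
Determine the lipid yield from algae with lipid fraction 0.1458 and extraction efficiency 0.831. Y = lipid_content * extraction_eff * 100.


Y = lipid_content * extraction_eff * 100
= 0.1458 * 0.831 * 100
= 12.1160%

12.1160%


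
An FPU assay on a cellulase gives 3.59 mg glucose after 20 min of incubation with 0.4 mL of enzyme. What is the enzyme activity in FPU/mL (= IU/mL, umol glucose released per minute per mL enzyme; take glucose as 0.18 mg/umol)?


Activity = glucose_mg / (0.18 mg/umol * V_mL * t_min)
= 3.59 / (0.18 * 0.4 * 20)
= 2.4931 FPU/mL

2.4931 FPU/mL


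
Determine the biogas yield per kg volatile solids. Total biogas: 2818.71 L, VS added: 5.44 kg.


Y = V / VS
= 2818.71 / 5.44
= 518.1452 L/kg VS

518.1452 L/kg VS


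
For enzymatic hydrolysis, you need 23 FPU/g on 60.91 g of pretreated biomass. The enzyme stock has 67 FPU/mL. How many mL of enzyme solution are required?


V = dosage * m_sub / activity
V = 23 * 60.91 / 67
V = 20.9094 mL

20.9094 mL


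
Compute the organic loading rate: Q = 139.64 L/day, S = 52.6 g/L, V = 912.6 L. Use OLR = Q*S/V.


OLR = Q * S / V
= 139.64 * 52.6 / 912.6
= 8.0485 g/L/day

8.0485 g/L/day


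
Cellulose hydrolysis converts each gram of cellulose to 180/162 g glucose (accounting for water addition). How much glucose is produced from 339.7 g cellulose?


glucose = cellulose * 180/162
= 339.7 * 180/162
= 377.4444 g

377.4444 g


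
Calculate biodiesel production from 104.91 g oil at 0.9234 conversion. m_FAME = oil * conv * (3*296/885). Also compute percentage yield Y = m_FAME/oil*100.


m_FAME = oil * conv * (3 * 296 / 885) = oil * conv * (888/885)
= 104.91 * 0.9234 * 888 / 885
= 97.2023 g
Y = m_FAME / oil * 100 = conv * (888/885) * 100
= 0.9234 * 888 / 885 * 100
= 92.65%

97.2023 g FAME; Y = 92.65%


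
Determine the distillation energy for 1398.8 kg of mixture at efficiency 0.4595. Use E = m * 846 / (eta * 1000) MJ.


E = m * 846 / (eta * 1000)
= 1398.8 * 846 / (0.4595 * 1000)
= 2575.3750 MJ

2575.3750 MJ


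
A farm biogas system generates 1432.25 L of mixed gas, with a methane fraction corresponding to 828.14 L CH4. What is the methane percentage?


CH4% = V_CH4 / V_total * 100
= 828.14 / 1432.25 * 100
= 57.8209%

57.8209%


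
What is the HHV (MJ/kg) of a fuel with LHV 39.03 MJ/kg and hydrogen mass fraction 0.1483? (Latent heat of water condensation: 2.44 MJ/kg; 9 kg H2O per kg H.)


HHV = LHV + H_frac * 9 * 2.44
= 39.03 + 0.1483 * 9 * 2.44
= 42.2867 MJ/kg

42.2867 MJ/kg


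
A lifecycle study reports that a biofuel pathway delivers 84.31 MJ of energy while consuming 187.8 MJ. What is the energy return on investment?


EROI = E_out / E_in
= 84.31 / 187.8
= 0.4489

0.4489


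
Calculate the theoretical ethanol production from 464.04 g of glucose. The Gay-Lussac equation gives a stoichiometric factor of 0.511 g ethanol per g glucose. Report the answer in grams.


Theoretical ethanol yield: m_EtOH = 0.511 * m_glucose
m_EtOH = 0.511 * 464.04 = 237.1244 g

237.1244 g


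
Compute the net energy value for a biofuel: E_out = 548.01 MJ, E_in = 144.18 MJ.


NEV = E_out - E_in
= 548.01 - 144.18
= 403.8300 MJ

403.8300 MJ


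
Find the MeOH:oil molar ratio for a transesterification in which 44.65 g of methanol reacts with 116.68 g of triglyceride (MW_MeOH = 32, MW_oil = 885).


Molar ratio = n_MeOH / n_oil = (MeOH/32) / (oil/885) = (MeOH * 885) / (32 * oil)
= (44.65 * 885) / (32 * 116.68)
= 10.5832

10.5832


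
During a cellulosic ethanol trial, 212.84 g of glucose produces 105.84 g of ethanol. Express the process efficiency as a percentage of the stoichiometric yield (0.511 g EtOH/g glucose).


Fermentation efficiency = (actual / (0.511 * glucose)) * 100
= (105.84 / (0.511 * 212.84)) * 100
= 97.3141%

97.3141%


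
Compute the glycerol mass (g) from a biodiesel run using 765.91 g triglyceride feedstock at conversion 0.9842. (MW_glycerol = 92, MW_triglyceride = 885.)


glycerol = oil * conv * (92/885)
= 765.91 * 0.9842 * 92 / 885
= 78.3620 g

78.3620 g


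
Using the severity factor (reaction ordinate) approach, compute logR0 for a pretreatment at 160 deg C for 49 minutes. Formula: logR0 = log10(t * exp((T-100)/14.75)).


logR0 = log10(t * exp((T - 100) / 14.75))
= log10(49 * exp((160 - 100) / 14.75))
= 3.4568

3.4568


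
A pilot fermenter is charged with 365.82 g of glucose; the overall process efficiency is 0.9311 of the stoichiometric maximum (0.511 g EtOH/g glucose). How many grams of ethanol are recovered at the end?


Actual ethanol: m = 0.511 * 365.82 * 0.9311
m = 174.0543 g

174.0543 g


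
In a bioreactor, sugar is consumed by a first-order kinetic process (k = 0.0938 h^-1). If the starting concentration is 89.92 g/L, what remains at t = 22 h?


S = S0 * exp(-k * t)
S = 89.92 * exp(-0.0938 * 22)
S = 11.4195 g/L

11.4195 g/L


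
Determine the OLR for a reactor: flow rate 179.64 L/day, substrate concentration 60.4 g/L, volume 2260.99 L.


OLR = Q * S / V
= 179.64 * 60.4 / 2260.99
= 4.7989 g/L/day

4.7989 g/L/day


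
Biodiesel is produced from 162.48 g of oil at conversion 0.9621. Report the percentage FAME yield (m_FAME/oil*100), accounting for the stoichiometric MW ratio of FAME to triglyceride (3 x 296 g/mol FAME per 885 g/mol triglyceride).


m_FAME = oil * conv * (3 * 296 / 885) = oil * conv * (888/885)
= 162.48 * 0.9621 * 888 / 885
= 156.8519 g
Y = m_FAME / oil * 100 = conv * (888/885) * 100
= 0.9621 * 888 / 885 * 100
= 96.54%

96.54%


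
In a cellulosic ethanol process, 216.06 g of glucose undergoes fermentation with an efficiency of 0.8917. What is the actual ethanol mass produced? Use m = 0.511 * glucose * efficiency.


Actual ethanol: m = 0.511 * 216.06 * 0.8917
m = 98.4496 g

98.4496 g


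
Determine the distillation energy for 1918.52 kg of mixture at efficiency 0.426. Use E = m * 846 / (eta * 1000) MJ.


E = m * 846 / (eta * 1000)
= 1918.52 * 846 / (0.426 * 1000)
= 3810.0186 MJ

3810.0186 MJ


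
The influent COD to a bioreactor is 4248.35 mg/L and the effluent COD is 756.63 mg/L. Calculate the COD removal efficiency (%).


eta = (COD_in - COD_out) / COD_in * 100
= (4248.35 - 756.63) / 4248.35 * 100
= 82.1900%

82.1900%


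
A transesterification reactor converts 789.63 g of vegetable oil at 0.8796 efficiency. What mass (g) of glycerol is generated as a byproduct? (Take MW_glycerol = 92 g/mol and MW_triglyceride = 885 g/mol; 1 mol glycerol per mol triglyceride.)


glycerol = oil * conv * (92/885)
= 789.63 * 0.8796 * 92 / 885
= 72.2027 g

72.2027 g


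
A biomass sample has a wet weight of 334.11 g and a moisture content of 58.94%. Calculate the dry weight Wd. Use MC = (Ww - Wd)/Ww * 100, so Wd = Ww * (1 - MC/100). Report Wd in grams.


Wd = Ww * (1 - MC/100)
= 334.11 * (1 - 58.94/100)
= 137.1856 g

137.1856 g


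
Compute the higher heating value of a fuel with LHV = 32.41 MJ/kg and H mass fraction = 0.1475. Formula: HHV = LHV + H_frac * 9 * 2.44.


HHV = LHV + H_frac * 9 * 2.44
= 32.41 + 0.1475 * 9 * 2.44
= 35.6491 MJ/kg

35.6491 MJ/kg


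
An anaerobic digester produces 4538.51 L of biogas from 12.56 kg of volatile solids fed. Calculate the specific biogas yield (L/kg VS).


Y = V / VS
= 4538.51 / 12.56
= 361.3463 L/kg VS

361.3463 L/kg VS


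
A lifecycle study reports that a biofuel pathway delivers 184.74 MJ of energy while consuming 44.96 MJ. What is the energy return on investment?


EROI = E_out / E_in
= 184.74 / 44.96
= 4.1090

4.1090


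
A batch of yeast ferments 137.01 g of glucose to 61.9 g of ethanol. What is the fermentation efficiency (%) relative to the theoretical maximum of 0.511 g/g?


Fermentation efficiency = (actual / (0.511 * glucose)) * 100
= (61.9 / (0.511 * 137.01)) * 100
= 88.4133%

88.4133%


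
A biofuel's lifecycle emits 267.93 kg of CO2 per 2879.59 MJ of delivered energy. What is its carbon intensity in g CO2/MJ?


CI = CO2 * 1000 / E
= 267.93 * 1000 / 2879.59
= 93.0445 g CO2/MJ

93.0445 g CO2/MJ


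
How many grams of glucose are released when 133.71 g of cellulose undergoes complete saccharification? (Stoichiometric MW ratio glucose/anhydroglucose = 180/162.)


glucose = cellulose * 180/162
= 133.71 * 180/162
= 148.5667 g

148.5667 g


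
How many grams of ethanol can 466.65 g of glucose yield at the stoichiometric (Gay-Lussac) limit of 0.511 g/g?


Theoretical ethanol yield: m_EtOH = 0.511 * m_glucose
m_EtOH = 0.511 * 466.65 = 238.4581 g

238.4581 g


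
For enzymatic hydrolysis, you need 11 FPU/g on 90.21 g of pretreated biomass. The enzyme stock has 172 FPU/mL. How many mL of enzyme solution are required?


V = dosage * m_sub / activity
V = 11 * 90.21 / 172
V = 5.7692 mL

5.7692 mL


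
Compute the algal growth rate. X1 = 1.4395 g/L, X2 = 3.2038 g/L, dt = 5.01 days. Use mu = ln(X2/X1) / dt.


mu = ln(X2/X1) / dt
= ln(3.2038/1.4395) / 5.01
= 0.1597 per day

0.1597 per day


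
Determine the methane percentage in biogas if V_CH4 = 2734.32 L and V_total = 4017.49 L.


CH4% = V_CH4 / V_total * 100
= 2734.32 / 4017.49 * 100
= 68.0604%

68.0604%


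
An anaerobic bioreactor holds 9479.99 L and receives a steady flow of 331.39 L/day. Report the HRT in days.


HRT = V / Q
= 9479.99 / 331.39
= 28.6067 days

28.6067 days


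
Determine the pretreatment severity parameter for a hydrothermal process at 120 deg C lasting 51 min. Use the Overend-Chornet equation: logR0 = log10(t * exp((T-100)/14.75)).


logR0 = log10(t * exp((T - 100) / 14.75))
= log10(51 * exp((120 - 100) / 14.75))
= 2.2964

2.2964


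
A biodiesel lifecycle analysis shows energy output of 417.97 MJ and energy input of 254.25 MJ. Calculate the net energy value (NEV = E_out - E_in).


NEV = E_out - E_in
= 417.97 - 254.25
= 163.7200 MJ

163.7200 MJ


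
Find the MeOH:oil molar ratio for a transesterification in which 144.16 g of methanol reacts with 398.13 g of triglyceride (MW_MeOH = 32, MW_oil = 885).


Molar ratio = n_MeOH / n_oil = (MeOH/32) / (oil/885) = (MeOH * 885) / (32 * oil)
= (144.16 * 885) / (32 * 398.13)
= 10.0141

10.0141


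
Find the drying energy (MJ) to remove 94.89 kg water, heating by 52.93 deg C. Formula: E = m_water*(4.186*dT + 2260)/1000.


E = m_water * (4.186 * dT + 2260) / 1000
= 94.89 * (4.186 * 52.93 + 2260) / 1000
= 235.4757 MJ

235.4757 MJ


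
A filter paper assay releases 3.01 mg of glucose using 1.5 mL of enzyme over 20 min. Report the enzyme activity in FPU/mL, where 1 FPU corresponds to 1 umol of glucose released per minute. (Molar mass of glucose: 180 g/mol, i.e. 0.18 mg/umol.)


Activity = glucose_mg / (0.18 mg/umol * V_mL * t_min)
= 3.01 / (0.18 * 1.5 * 20)
= 0.5574 FPU/mL

0.5574 FPU/mL


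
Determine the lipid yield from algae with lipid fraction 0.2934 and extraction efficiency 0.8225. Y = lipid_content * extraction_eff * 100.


Y = lipid_content * extraction_eff * 100
= 0.2934 * 0.8225 * 100
= 24.1321%

24.1321%
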